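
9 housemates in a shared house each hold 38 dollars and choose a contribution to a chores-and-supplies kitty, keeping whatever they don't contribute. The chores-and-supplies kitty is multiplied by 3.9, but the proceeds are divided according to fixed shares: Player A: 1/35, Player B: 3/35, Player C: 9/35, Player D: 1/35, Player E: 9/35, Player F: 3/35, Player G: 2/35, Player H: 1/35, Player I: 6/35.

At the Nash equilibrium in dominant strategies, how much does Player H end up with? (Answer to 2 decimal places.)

Player j's private return per contributed unit is 3.9 × (j's share). Contributing is weakly dominant for j when that share is at least 1/3.9 = 0.2564, and contributing 0 is dominant otherwise.
Player C and Player E are above the threshold, contributing 38 each; the remaining 7 contribute 0. Total contributed: 76.
Player H keeps 38 and receives 3.9 × 76 × 1/35 = 8.47 from the chores-and-supplies kitty, for a payoff of 46.47.

46.47 dollars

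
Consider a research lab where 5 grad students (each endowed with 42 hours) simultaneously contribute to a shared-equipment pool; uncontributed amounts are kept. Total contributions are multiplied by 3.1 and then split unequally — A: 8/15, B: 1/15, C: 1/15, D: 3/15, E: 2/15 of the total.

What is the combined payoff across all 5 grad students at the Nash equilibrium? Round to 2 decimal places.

For player j, contributing a unit is worthwhile iff 3.1 × (j's share) ≥ 1, i.e. iff j's share is at least 0.3226.
A alone (share 8/15) is above the threshold, contributing 42; the remaining 4 contribute 0. Total contributed: 42.
The shared-equipment pool pays out 3.1 × 42 = 130.20 in total (split across the unequal shares, but the aggregate is all that matters for the group sum).
The 4 free-riders keep 42 each, adding 168. Group total = 168 + 130.20 = 298.20.

298.20 hours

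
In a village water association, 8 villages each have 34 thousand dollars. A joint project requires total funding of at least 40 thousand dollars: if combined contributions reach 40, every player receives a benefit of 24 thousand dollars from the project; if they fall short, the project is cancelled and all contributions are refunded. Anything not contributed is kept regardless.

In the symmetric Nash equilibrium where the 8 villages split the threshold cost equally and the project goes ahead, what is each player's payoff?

Equal share of the threshold: 40/8 = 5.
At this profile no one gains by cutting their contribution: any cut drops the total below 40, the project is cancelled, contributions are refunded, and the deviator ends with 34, which is less than 34 − 5 + 24 = 53. Contributing more than 5 just wastes the excess. So contributing exactly 5 is a best response.
Each player's payoff: 34 − 5 + 24 = 53.

53 thousand dollars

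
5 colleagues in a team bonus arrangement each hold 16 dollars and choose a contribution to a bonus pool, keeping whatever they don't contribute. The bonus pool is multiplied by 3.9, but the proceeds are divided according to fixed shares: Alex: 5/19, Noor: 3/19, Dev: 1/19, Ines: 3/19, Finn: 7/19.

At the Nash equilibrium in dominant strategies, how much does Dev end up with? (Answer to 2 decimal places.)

A player with share s gets back 3.9·s per unit contributed, so full contribution is dominant for anyone with s > 1/3.9 = 0.2564 and zero contribution is dominant for anyone below.
Alex and Finn clear that bar, contributing 16 each; the remaining 3 contribute 0. Total contributed: 32.
Dev keeps 16 and receives 3.9 × 32 × 1/19 = 6.57 from the bonus pool, for a payoff of 22.57.

22.57 dollars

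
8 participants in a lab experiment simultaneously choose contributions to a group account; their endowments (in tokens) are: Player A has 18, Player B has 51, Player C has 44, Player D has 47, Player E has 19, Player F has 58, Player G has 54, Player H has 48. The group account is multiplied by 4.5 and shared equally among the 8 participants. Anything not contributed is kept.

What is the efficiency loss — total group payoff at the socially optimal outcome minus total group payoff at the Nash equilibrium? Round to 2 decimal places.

1186.50 tokens

The private return per contributed unit is 4.5/8 = 0.5625 < 1 for every player regardless of endowment, so the Nash equilibrium is zero contribution and the group total is Σ E_j = 18 + 51 + 44 + 47 + 19 + 58 + 54 + 48 = 339.
Each contributed unit returns 4.500 to the group, so the social optimum is full contribution by everyone: group total = 4.500 × 339 = 1525.50.
Efficiency loss = (4.500 − 1) × 339 = 1186.50.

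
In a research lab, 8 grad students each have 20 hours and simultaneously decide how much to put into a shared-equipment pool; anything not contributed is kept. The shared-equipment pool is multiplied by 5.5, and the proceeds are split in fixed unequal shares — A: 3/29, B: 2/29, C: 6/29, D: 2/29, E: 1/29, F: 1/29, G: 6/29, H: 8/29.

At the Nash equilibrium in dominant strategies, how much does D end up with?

42.76 hours

A player with share s gets back 5.5·s per unit contributed, so full contribution is dominant for anyone with s > 1/5.5 = 0.1818 and zero contribution is dominant for anyone below.
C, G and H clear that bar, contributing 20 each; the remaining 5 contribute 0. Total contributed: 60.
D keeps 20 and receives 5.5 × 60 × 2/29 = 22.76 from the shared-equipment pool, for a payoff of 42.76.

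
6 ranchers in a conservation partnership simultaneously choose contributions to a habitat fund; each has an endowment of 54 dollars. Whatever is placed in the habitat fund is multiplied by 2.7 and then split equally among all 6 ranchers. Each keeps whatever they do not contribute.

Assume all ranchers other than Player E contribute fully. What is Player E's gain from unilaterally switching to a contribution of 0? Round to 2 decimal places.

29.70 dollars

Switching from a contribution of 54 to 0 lets Player E keep an extra 54 dollars, but lowers the habitat fund by 54, which costs Player E their own share of that drop: 2.7/6 × 54 = 24.30.
Net gain = 54 − 24.30 = 29.70. The private return per contributed unit (0.4500) is below 1, so free-riding is indeed the best response regardless of what the others do.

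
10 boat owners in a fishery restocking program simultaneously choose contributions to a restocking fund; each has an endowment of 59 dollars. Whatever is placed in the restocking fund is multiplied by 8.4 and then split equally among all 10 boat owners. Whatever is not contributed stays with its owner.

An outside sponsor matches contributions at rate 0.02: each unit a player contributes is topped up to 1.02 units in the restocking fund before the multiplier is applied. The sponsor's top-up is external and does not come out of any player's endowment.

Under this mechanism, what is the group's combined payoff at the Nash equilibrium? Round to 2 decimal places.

590.00 dollars

With the mechanism, a contributed unit returns 8.4 × 1.02 / 10 = 0.8568 per unit of net cost — still below 1 — so contributing 0 remains dominant for every player.
Everyone keeps their endowment and the group total is 10 × 59 = 590.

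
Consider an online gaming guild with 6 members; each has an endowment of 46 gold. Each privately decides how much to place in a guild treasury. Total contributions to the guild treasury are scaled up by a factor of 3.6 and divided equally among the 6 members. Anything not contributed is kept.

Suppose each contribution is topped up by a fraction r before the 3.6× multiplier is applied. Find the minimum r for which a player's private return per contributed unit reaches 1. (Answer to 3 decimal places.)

0.667

With matching at rate r, one contributed unit becomes (1 + r) in the guild treasury and returns 3.6 × (1 + r) / 6 to the contributor.
Setting this equal to 1: 1 + r = 6/3.6 = 1.6667.
So the minimum matching rate is r = 1.6667 − 1 = 0.667.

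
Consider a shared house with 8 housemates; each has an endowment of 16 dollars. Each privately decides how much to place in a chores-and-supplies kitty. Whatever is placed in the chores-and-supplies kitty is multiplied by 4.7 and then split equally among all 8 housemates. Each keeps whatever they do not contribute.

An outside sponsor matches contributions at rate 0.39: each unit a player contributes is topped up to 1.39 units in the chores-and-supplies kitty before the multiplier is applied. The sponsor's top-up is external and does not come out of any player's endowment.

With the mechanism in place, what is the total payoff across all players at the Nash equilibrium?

With the mechanism, a contributed unit returns 4.7 × 1.39 / 8 = 0.8166 per unit of net cost — still below 1 — so contributing 0 remains dominant for every player.
Everyone keeps their endowment and the group total is 8 × 16 = 128.

128.00 dollars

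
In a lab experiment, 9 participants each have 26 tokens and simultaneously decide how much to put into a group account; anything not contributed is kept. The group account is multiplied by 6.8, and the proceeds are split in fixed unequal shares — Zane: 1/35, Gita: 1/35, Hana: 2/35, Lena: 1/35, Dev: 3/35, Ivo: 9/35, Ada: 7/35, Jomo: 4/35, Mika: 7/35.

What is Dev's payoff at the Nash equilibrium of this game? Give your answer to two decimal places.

Player j's private return per contributed unit is 6.8 × (j's share). Contributing is weakly dominant for j when that share is at least 1/6.8 = 0.1471, and contributing 0 is dominant otherwise.
The shares above 0.1471 belong to Ivo, Ada and Mika, contributing 26 each; the remaining 6 contribute 0. Total contributed: 78.
Dev keeps 26 and receives 6.8 × 78 × 3/35 = 45.46 from the group account, for a payoff of 71.46.

71.46 tokens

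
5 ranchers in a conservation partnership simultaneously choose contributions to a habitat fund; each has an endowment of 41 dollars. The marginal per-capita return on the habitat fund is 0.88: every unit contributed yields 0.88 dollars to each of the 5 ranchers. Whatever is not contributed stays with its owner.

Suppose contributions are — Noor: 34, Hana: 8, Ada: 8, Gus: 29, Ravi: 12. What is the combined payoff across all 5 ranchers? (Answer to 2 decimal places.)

Total contributed: 34 + 8 + 8 + 29 + 12 = 91; total kept: 5 × 41 − 91 = 114.
The habitat fund pays out 0.88 × 5 × 91 = 400.40 in aggregate.
Group total = 114 + 400.40 = 514.40.

514.40 dollars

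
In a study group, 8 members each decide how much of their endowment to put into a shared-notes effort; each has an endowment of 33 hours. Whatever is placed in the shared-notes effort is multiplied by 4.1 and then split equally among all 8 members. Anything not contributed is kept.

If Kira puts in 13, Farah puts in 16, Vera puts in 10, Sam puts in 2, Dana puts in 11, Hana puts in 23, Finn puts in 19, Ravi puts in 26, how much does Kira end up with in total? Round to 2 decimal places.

Total contributed: 13 + 16 + 10 + 2 + 11 + 23 + 19 + 26 = 120.
Each receives 4.1 × 120 / 8 = 61.50 from the shared-notes effort.
Kira keeps 33 − 13 = 20, so Kira's payoff is 20 + 61.50 = 81.50.

81.50 hours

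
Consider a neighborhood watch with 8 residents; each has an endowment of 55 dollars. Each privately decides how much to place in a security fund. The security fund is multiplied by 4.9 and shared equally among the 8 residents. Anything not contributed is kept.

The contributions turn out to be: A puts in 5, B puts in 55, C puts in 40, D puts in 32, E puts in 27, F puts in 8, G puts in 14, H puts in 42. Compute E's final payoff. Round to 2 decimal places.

Total contributed: 5 + 55 + 40 + 32 + 27 + 8 + 14 + 42 = 223.
Each receives 4.9 × 223 / 8 = 136.59 from the security fund.
E keeps 55 − 27 = 28, so E's payoff is 28 + 136.59 = 164.59.

164.59 dollars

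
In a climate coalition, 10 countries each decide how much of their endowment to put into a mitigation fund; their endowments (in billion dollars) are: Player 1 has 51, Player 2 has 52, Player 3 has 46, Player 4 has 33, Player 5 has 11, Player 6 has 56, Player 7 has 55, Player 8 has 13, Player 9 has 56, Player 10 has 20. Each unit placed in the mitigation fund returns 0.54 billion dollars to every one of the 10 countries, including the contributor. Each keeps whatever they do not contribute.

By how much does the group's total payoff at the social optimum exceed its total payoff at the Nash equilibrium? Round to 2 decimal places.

The private return per contributed unit is 0.54 < 1 for everyone, so the Nash equilibrium is zero contribution and the group total is Σ E_j = 51 + 52 + 46 + 33 + 11 + 56 + 55 + 13 + 56 + 20 = 393.
Each contributed unit returns 5.400 to the group, so the social optimum is full contribution by everyone: group total = 5.400 × 393 = 2122.20.
Efficiency loss = (5.400 − 1) × 393 = 1729.20.

1729.20 billion dollars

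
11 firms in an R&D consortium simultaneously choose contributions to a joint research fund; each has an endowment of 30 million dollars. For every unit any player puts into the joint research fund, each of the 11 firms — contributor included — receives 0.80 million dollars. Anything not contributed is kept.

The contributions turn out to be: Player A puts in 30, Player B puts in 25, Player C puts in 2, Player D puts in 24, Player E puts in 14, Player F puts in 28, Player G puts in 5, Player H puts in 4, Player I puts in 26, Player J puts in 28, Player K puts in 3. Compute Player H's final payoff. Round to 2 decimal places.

Total contributed: 30 + 25 + 2 + 24 + 14 + 28 + 5 + 4 + 26 + 28 + 3 = 189.
Each receives 0.80 × 189 = 151.20 from the joint research fund.
Player H keeps 30 − 4 = 26, so Player H's payoff is 26 + 151.20 = 177.20.

177.20 million dollars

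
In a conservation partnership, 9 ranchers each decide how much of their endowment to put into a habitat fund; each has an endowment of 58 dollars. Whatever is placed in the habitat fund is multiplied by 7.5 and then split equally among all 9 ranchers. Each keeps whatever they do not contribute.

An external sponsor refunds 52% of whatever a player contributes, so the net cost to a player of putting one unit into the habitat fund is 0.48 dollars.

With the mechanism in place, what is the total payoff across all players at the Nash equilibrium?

4186.44 dollars

Under the mechanism each unit contributed yields (7.5/9) / 0.48 = 1.7361 back to its contributor per unit of net cost, which exceeds 1, making full contribution the dominant choice for everyone.
So the Nash equilibrium is full contribution by all 9; the group earns 9 × (58 × 0.52 + 7.5 × 58) = 4186.44.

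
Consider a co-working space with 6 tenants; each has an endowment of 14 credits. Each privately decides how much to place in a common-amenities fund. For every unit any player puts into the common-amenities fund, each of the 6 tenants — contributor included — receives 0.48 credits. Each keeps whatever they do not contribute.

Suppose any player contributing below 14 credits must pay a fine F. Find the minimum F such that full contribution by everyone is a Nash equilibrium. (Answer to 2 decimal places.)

Given the others contribute fully, the best deviation is to contribute 0 (any partial contribution still incurs the fine and gives up units whose private return 0.48 is below 1).
Deviating from 14 to 0 saves 14 credits but forfeits the deviator's share of the drop in the common-amenities fund: 0.48 × 14 = 6.72.
So the deviation gain is 14 − 6.72 = 7.28, and the fine must be at least 7.28 credits to wipe it out.

7.28 credits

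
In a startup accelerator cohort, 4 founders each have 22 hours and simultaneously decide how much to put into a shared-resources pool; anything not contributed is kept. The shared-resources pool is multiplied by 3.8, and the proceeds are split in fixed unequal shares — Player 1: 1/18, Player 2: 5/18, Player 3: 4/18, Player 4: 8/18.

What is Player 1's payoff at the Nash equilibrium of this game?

Player j's private return per contributed unit is 3.8 × (j's share). Contributing is weakly dominant for j when that share is at least 1/3.8 = 0.2632, and contributing 0 is dominant otherwise.
The shares above 0.2632 belong to Player 2 and Player 4, contributing 22 each; the remaining 2 contribute 0. Total contributed: 44.
Player 1 keeps 22 and receives 3.8 × 44 × 1/18 = 9.29 from the shared-resources pool, for a payoff of 31.29.

31.29 hours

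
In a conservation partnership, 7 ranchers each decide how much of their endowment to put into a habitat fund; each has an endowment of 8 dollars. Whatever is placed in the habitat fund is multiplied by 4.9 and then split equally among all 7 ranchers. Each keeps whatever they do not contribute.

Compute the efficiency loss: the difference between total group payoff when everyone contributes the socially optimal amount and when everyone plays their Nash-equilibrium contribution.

218.40 dollars

Each contributed unit returns 4.9/7 = 0.7000 to its contributor — below 1 — so contributing 0 is dominant for every player. At the Nash equilibrium everyone keeps their 8, and the group total is 7 × 8 = 56.
Each contributed unit returns 4.900 to the group as a whole (0.7000 to each of 7 players), which exceeds 1, so the social optimum is full contribution: group total = 4.900 × 56 = 274.40.
Efficiency loss = 274.40 − 56 = 218.40.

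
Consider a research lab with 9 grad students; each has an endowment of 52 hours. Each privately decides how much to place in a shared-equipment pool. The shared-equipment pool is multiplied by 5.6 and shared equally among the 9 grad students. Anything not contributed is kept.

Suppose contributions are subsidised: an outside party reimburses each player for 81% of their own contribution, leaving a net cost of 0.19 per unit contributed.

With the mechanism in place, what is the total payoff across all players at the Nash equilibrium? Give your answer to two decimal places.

2999.88 hours

Under the mechanism each unit contributed yields (5.6/9) / 0.19 = 3.2749 back to its contributor per unit of net cost, which exceeds 1, making full contribution the dominant choice for everyone.
So the Nash equilibrium is full contribution by all 9; the group earns 9 × (52 × 0.81 + 5.6 × 52) = 2999.88.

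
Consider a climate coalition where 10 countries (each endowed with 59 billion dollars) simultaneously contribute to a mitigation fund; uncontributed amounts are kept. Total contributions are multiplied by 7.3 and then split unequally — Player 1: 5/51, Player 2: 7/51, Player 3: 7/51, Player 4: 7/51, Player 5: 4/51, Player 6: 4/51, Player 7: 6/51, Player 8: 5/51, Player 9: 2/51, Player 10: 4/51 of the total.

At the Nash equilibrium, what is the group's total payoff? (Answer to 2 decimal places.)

For player j, contributing a unit is worthwhile iff 7.3 × (j's share) ≥ 1, i.e. iff j's share is at least 0.1370.
The shares above 0.1370 belong to Player 2, Player 3 and Player 4, contributing 59 each; the remaining 7 contribute 0. Total contributed: 177.
The mitigation fund pays out 7.3 × 177 = 1292.10 in total (split across the unequal shares, but the aggregate is all that matters for the group sum).
The 7 free-riders keep 59 each, adding 413. Group total = 413 + 1292.10 = 1705.10.

1705.10 billion dollars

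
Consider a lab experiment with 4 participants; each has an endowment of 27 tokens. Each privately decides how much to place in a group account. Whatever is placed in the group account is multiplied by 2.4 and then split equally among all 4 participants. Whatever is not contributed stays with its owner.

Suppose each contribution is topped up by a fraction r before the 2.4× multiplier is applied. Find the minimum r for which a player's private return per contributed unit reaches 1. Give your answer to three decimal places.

0.667

With matching at rate r, one contributed unit becomes (1 + r) in the group account and returns 2.4 × (1 + r) / 4 to the contributor.
Setting this equal to 1: 1 + r = 4/2.4 = 1.6667.
So the minimum matching rate is r = 1.6667 − 1 = 0.667.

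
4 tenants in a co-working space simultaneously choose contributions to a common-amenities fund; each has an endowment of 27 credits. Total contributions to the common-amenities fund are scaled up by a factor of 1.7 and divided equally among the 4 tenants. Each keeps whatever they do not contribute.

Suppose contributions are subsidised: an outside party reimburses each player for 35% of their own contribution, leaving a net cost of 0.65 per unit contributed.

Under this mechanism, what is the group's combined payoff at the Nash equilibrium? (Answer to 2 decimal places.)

108.00 credits

With the mechanism, a contributed unit returns (1.7/4) / 0.65 = 0.6538 per unit of net cost — still below 1 — so contributing 0 remains dominant for every player.
At the Nash equilibrium no one contributes; group total payoff = 4 × 27 = 108.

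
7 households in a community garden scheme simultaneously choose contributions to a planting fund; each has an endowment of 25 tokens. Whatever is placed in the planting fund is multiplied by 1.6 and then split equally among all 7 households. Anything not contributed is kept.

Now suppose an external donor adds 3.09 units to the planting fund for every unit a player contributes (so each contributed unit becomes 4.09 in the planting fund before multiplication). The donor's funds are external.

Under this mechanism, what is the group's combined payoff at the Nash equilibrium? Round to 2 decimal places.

175.00 tokens

With the mechanism, a contributed unit returns 1.6 × 4.09 / 7 = 0.9349 per unit of net cost — still below 1 — so contributing 0 remains dominant for every player.
At the Nash equilibrium no one contributes; group total payoff = 7 × 25 = 175.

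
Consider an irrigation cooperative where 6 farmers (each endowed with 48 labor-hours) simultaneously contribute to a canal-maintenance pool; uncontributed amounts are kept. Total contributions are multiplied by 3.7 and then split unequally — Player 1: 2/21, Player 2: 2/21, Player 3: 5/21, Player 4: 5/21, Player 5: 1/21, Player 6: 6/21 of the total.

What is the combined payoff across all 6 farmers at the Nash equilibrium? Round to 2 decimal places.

Each unit j contributes comes back to j as 3.7 × (j's share), so j prefers to contribute only if that share exceeds 1/3.7 = 0.2703; otherwise keeping the unit dominates.
The only share above 0.2703 is Player 6's 6/21, contributing 48; the remaining 5 contribute 0. Total contributed: 48.
The canal-maintenance pool pays out 3.7 × 48 = 177.60 in total (split across the unequal shares, but the aggregate is all that matters for the group sum).
The 5 free-riders keep 48 each, adding 240. Group total = 240 + 177.60 = 417.60.

417.60 labor-hours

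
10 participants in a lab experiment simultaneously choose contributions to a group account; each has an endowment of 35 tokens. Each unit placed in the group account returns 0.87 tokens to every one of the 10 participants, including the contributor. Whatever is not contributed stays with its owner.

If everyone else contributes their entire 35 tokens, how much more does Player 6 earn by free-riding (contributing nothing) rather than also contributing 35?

4.55 tokens

Switching from a contribution of 35 to 0 lets Player 6 keep an extra 35 tokens, but lowers the group account by 35, which costs Player 6 their own share of that drop: 0.87 × 35 = 30.45.
Net gain = 35 − 30.45 = 4.55. The private return per contributed unit (0.87) is below 1, so free-riding is indeed the best response regardless of what the others do.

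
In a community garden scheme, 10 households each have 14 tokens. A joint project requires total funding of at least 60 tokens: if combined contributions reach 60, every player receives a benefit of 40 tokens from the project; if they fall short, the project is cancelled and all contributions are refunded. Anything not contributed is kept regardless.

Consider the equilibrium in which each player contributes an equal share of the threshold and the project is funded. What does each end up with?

48 tokens

Equal share of the threshold: 60/10 = 6.
At this profile no one gains by cutting their contribution: any cut drops the total below 60, the project is cancelled, contributions are refunded, and the deviator ends with 14, which is less than 14 − 6 + 40 = 48. Contributing more than 6 just wastes the excess. So contributing exactly 6 is a best response.
Each player's payoff: 14 − 6 + 40 = 48.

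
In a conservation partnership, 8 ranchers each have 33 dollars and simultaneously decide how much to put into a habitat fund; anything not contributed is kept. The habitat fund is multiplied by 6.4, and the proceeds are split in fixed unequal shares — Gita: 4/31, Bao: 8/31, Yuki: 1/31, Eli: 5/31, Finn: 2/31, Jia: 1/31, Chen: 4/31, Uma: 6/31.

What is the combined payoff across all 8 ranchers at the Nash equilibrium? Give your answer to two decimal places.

798.60 dollars

A player with share s gets back 6.4·s per unit contributed, so full contribution is dominant for anyone with s > 1/6.4 = 0.1563 and zero contribution is dominant for anyone below.
Bao, Eli and Uma are above the threshold, contributing 33 each; the remaining 5 contribute 0. Total contributed: 99.
The habitat fund pays out 6.4 × 99 = 633.60 in total (split across the unequal shares, but the aggregate is all that matters for the group sum).
The 5 free-riders keep 33 each, adding 165. Group total = 165 + 633.60 = 798.60.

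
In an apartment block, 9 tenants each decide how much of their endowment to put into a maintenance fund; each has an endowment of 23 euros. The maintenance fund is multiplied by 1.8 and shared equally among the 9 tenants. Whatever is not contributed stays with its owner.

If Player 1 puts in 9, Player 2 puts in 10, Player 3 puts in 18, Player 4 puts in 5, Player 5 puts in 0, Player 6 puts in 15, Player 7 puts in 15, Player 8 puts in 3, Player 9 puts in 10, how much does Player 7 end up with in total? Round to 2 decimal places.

Total contributed: 9 + 10 + 18 + 5 + 0 + 15 + 15 + 3 + 10 = 85.
Each receives 1.8 × 85 / 9 = 17.00 from the maintenance fund.
Player 7 keeps 23 − 15 = 8, so Player 7's payoff is 8 + 17.00 = 25.00.

25.00 euros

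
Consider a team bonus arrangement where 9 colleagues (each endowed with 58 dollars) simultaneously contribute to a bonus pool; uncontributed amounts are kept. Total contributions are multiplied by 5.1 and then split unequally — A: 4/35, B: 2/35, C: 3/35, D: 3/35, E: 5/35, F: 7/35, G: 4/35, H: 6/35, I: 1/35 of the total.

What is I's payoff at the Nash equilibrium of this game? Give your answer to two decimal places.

For player j, contributing a unit is worthwhile iff 5.1 × (j's share) ≥ 1, i.e. iff j's share is at least 0.1961.
The only share above 0.1961 is F's 7/35, contributing 58; the remaining 8 contribute 0. Total contributed: 58.
I keeps 58 and receives 5.1 × 58 × 1/35 = 8.45 from the bonus pool, for a payoff of 66.45.

66.45 dollars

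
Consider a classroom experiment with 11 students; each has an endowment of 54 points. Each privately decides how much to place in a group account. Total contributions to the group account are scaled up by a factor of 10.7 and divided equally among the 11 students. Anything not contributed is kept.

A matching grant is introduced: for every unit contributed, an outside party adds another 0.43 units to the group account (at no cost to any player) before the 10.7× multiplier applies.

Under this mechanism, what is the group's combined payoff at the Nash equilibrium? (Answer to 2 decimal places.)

9088.79 points

The effective private return per unit is now 10.7 × 1.43 / 11 = 1.3910 > 1, so every player's dominant strategy flips to full contribution.
At the Nash equilibrium everyone contributes 54. Group total payoff = 10.7 × 1.43 × 594 = 9088.79.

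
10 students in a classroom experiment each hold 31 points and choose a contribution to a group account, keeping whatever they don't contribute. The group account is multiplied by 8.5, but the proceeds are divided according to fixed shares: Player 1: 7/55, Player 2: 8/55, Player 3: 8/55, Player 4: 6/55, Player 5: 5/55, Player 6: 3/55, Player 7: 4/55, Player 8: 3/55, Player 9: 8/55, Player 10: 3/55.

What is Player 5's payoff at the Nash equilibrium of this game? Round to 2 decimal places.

A player with share s gets back 8.5·s per unit contributed, so full contribution is dominant for anyone with s > 1/8.5 = 0.1176 and zero contribution is dominant for anyone below.
Player 1, Player 2, Player 3 and Player 9 clear that bar, contributing 31 each; the remaining 6 contribute 0. Total contributed: 124.
Player 5 keeps 31 and receives 8.5 × 124 × 5/55 = 95.82 from the group account, for a payoff of 126.82.

126.82 points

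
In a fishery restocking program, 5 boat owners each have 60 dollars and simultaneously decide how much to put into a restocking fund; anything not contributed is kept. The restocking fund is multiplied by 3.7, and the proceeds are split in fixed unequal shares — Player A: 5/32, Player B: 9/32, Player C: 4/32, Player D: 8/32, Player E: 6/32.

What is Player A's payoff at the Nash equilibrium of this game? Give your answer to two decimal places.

Each unit j contributes comes back to j as 3.7 × (j's share), so j prefers to contribute only if that share exceeds 1/3.7 = 0.2703; otherwise keeping the unit dominates.
Player B alone (share 9/32) is above the threshold, contributing 60; the remaining 4 contribute 0. Total contributed: 60.
Player A keeps 60 and receives 3.7 × 60 × 5/32 = 34.69 from the restocking fund, for a payoff of 94.69.

94.69 dollars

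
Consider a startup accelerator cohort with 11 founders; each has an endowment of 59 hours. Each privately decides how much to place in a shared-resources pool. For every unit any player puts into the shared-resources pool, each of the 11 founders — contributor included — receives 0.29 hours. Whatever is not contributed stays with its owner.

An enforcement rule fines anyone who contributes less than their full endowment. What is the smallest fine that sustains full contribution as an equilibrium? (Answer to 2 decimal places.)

Given the others contribute fully, the best deviation is to contribute 0 (any partial contribution still incurs the fine and gives up units whose private return 0.29 is below 1).
Deviating from 59 to 0 saves 59 hours but forfeits the deviator's share of the drop in the shared-resources pool: 0.29 × 59 = 17.11.
So the deviation gain is 59 − 17.11 = 41.89, and the fine must be at least 41.89 hours to wipe it out.

41.89 hours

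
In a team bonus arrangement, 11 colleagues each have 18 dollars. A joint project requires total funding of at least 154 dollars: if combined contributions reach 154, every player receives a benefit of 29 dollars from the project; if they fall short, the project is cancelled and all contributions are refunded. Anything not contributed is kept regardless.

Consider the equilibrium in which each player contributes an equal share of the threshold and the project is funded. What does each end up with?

Equal share of the threshold: 154/11 = 14.
At this profile no one gains by cutting their contribution: any cut drops the total below 154, the project is cancelled, contributions are refunded, and the deviator ends with 18, which is less than 18 − 14 + 29 = 33. Contributing more than 14 just wastes the excess. So contributing exactly 14 is a best response.
Each player's payoff: 18 − 14 + 29 = 33.

33 dollars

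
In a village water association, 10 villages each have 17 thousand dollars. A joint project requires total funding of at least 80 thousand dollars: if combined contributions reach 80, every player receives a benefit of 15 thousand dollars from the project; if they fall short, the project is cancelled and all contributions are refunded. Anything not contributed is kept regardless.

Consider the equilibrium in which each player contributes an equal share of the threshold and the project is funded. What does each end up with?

24 thousand dollars

Equal share of the threshold: 80/10 = 8.
At this profile no one gains by cutting their contribution: any cut drops the total below 80, the project is cancelled, contributions are refunded, and the deviator ends with 17, which is less than 17 − 8 + 15 = 24. Contributing more than 8 just wastes the excess. So contributing exactly 8 is a best response.
Each player's payoff: 17 − 8 + 15 = 24.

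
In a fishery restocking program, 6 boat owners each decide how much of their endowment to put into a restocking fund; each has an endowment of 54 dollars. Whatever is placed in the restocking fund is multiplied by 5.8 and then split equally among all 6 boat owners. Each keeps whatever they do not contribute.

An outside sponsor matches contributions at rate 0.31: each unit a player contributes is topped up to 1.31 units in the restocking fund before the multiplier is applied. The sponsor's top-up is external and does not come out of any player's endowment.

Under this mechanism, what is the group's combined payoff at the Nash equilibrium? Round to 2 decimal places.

With the mechanism, a contributed unit returns 5.8 × 1.31 / 6 = 1.2663 per unit of net cost to the contributor — now above 1 — so contributing fully is weakly dominant for every player.
At the Nash equilibrium everyone contributes 54. Group total payoff = 5.8 × 1.31 × 324 = 2461.75.

2461.75 dollars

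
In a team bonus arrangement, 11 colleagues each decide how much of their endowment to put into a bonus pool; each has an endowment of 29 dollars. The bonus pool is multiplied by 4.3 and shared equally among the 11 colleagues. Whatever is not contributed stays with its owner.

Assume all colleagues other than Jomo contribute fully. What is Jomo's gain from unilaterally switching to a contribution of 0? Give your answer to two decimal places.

17.66 dollars

Switching from a contribution of 29 to 0 lets Jomo keep an extra 29 dollars, but lowers the bonus pool by 29, which costs Jomo their own share of that drop: 4.3/11 × 29 = 11.34.
Net gain = 29 − 11.34 = 17.66. The private return per contributed unit (0.3909) is below 1, so free-riding is indeed the best response regardless of what the others do.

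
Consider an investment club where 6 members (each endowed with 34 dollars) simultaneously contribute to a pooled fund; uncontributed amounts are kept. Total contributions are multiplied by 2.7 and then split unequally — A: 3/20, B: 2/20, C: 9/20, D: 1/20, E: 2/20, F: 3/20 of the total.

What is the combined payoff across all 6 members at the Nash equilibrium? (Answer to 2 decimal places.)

261.80 dollars

A player with share s gets back 2.7·s per unit contributed, so full contribution is dominant for anyone with s > 1/2.7 = 0.3704 and zero contribution is dominant for anyone below.
C alone (share 9/20) is above the threshold, contributing 34; the remaining 5 contribute 0. Total contributed: 34.
The pooled fund pays out 2.7 × 34 = 91.80 in total (split across the unequal shares, but the aggregate is all that matters for the group sum).
The 5 free-riders keep 34 each, adding 170. Group total = 170 + 91.80 = 261.80.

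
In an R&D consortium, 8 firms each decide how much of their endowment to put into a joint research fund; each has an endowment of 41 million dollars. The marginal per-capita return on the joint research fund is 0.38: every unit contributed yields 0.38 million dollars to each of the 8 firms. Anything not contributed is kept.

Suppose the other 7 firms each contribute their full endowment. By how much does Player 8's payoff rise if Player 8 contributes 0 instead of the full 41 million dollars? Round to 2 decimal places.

Switching from a contribution of 41 to 0 lets Player 8 keep an extra 41 million dollars, but lowers the joint research fund by 41, which costs Player 8 their own share of that drop: 0.38 × 41 = 15.58.
Net gain = 41 − 15.58 = 25.42. The private return per contributed unit (0.38) is below 1, so free-riding is indeed the best response regardless of what the others do.

25.42 million dollars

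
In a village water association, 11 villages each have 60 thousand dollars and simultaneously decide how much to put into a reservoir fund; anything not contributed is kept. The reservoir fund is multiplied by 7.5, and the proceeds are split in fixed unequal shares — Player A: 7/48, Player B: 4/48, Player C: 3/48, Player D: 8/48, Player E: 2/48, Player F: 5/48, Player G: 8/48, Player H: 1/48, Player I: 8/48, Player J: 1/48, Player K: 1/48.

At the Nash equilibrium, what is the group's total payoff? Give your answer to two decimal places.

2220.00 thousand dollars

A player with share s gets back 7.5·s per unit contributed, so full contribution is dominant for anyone with s > 1/7.5 = 0.1333 and zero contribution is dominant for anyone below.
Player A, Player D, Player G and Player I are above the threshold, contributing 60 each; the remaining 7 contribute 0. Total contributed: 240.
The reservoir fund pays out 7.5 × 240 = 1800.00 in total (split across the unequal shares, but the aggregate is all that matters for the group sum).
The 7 free-riders keep 60 each, adding 420. Group total = 420 + 1800.00 = 2220.00.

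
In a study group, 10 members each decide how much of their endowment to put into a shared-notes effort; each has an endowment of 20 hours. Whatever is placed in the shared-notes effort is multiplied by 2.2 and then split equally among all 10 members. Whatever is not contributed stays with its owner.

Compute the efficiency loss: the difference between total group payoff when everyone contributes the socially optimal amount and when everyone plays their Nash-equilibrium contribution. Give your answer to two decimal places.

240.00 hours

Each contributed unit returns 2.2/10 = 0.2200 to its contributor — below 1 — so contributing 0 is dominant for every player. At the Nash equilibrium everyone keeps their 20, and the group total is 10 × 20 = 200.
Each contributed unit returns 2.200 to the group as a whole (0.2200 to each of 10 players), which exceeds 1, so the social optimum is full contribution: group total = 2.200 × 200 = 440.00.
Efficiency loss = 440.00 − 200 = 240.00.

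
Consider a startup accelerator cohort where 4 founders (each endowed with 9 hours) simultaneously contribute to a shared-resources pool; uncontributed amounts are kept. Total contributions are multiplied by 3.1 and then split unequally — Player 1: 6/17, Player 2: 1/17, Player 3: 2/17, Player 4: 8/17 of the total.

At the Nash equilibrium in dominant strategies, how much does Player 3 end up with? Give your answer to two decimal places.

Player j's private return per contributed unit is 3.1 × (j's share). Contributing is weakly dominant for j when that share is at least 1/3.1 = 0.3226, and contributing 0 is dominant otherwise.
The shares above 0.3226 belong to Player 1 and Player 4, contributing 9 each; the remaining 2 contribute 0. Total contributed: 18.
Player 3 keeps 9 and receives 3.1 × 18 × 2/17 = 6.56 from the shared-resources pool, for a payoff of 15.56.

15.56 hours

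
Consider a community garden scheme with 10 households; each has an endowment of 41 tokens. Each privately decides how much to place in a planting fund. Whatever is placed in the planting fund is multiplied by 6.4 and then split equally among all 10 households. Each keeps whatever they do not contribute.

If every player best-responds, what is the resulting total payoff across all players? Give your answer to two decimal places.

Each contributed unit returns 6.4/10 = 0.6400 to its contributor — below 1 — so contributing 0 is dominant for every player. At the Nash equilibrium everyone keeps their 41, and the group total is 10 × 41 = 410.

410.00 tokens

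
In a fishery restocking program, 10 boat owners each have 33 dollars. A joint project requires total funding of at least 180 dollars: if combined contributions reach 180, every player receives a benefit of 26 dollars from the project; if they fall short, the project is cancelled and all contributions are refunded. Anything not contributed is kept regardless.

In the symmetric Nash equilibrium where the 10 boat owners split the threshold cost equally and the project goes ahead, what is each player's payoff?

Equal share of the threshold: 180/10 = 18.
At this profile no one gains by cutting their contribution: any cut drops the total below 180, the project is cancelled, contributions are refunded, and the deviator ends with 33, which is less than 33 − 18 + 26 = 41. Contributing more than 18 just wastes the excess. So contributing exactly 18 is a best response.
Each player's payoff: 33 − 18 + 26 = 41.

41 dollars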